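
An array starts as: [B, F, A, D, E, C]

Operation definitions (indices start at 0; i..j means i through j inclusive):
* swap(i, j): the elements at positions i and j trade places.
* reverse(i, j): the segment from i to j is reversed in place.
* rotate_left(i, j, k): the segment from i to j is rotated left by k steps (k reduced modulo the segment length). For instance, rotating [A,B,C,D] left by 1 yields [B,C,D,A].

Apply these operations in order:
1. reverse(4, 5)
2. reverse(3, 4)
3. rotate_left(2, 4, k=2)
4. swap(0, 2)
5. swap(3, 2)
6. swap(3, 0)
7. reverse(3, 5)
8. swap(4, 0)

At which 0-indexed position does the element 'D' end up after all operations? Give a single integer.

Answer: 5

Derivation:
After 1 (reverse(4, 5)): [B, F, A, D, C, E]
After 2 (reverse(3, 4)): [B, F, A, C, D, E]
After 3 (rotate_left(2, 4, k=2)): [B, F, D, A, C, E]
After 4 (swap(0, 2)): [D, F, B, A, C, E]
After 5 (swap(3, 2)): [D, F, A, B, C, E]
After 6 (swap(3, 0)): [B, F, A, D, C, E]
After 7 (reverse(3, 5)): [B, F, A, E, C, D]
After 8 (swap(4, 0)): [C, F, A, E, B, D]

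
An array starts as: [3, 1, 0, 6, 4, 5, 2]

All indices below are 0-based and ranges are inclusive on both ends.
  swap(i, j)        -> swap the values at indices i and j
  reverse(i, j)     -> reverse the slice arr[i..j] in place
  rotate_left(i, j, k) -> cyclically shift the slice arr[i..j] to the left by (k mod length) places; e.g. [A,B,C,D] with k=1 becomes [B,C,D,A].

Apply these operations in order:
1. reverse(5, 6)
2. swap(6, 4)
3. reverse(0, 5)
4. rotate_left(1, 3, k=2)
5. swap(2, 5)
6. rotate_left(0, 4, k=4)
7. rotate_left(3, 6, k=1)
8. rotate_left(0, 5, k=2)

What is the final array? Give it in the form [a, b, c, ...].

After 1 (reverse(5, 6)): [3, 1, 0, 6, 4, 2, 5]
After 2 (swap(6, 4)): [3, 1, 0, 6, 5, 2, 4]
After 3 (reverse(0, 5)): [2, 5, 6, 0, 1, 3, 4]
After 4 (rotate_left(1, 3, k=2)): [2, 0, 5, 6, 1, 3, 4]
After 5 (swap(2, 5)): [2, 0, 3, 6, 1, 5, 4]
After 6 (rotate_left(0, 4, k=4)): [1, 2, 0, 3, 6, 5, 4]
After 7 (rotate_left(3, 6, k=1)): [1, 2, 0, 6, 5, 4, 3]
After 8 (rotate_left(0, 5, k=2)): [0, 6, 5, 4, 1, 2, 3]

Answer: [0, 6, 5, 4, 1, 2, 3]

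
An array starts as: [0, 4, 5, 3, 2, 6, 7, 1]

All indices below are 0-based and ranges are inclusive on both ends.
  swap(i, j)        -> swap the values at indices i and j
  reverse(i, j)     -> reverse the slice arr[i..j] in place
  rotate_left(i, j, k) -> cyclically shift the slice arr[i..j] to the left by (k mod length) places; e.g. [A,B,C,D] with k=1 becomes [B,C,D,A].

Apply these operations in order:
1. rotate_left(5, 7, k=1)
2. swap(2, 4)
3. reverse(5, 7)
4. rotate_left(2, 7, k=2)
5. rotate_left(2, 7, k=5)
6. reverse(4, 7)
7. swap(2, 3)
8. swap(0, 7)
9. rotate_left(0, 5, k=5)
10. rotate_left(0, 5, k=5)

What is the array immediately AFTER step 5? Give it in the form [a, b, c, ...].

Answer: [0, 4, 3, 5, 6, 1, 7, 2]

Derivation:
After 1 (rotate_left(5, 7, k=1)): [0, 4, 5, 3, 2, 7, 1, 6]
After 2 (swap(2, 4)): [0, 4, 2, 3, 5, 7, 1, 6]
After 3 (reverse(5, 7)): [0, 4, 2, 3, 5, 6, 1, 7]
After 4 (rotate_left(2, 7, k=2)): [0, 4, 5, 6, 1, 7, 2, 3]
After 5 (rotate_left(2, 7, k=5)): [0, 4, 3, 5, 6, 1, 7, 2]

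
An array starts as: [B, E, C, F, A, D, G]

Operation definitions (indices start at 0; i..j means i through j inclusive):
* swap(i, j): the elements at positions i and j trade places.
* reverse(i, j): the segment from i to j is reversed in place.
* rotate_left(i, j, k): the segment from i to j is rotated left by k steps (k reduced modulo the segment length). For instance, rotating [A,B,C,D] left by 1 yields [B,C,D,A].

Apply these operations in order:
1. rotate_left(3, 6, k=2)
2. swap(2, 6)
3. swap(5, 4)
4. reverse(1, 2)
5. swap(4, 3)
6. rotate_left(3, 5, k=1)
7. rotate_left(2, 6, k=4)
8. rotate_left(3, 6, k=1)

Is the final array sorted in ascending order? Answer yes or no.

After 1 (rotate_left(3, 6, k=2)): [B, E, C, D, G, F, A]
After 2 (swap(2, 6)): [B, E, A, D, G, F, C]
After 3 (swap(5, 4)): [B, E, A, D, F, G, C]
After 4 (reverse(1, 2)): [B, A, E, D, F, G, C]
After 5 (swap(4, 3)): [B, A, E, F, D, G, C]
After 6 (rotate_left(3, 5, k=1)): [B, A, E, D, G, F, C]
After 7 (rotate_left(2, 6, k=4)): [B, A, C, E, D, G, F]
After 8 (rotate_left(3, 6, k=1)): [B, A, C, D, G, F, E]

Answer: no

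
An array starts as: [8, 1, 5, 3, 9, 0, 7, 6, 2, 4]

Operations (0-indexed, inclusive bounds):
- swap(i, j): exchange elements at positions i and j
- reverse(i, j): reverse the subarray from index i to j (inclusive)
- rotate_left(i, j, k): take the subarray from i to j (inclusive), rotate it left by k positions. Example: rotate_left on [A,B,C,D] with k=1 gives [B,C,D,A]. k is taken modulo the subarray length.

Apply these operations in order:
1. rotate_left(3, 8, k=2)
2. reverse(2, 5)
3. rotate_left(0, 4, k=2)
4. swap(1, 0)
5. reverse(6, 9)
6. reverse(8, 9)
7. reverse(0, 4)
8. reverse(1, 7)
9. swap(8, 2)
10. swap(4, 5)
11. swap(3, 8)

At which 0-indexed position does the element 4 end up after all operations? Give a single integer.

After 1 (rotate_left(3, 8, k=2)): [8, 1, 5, 0, 7, 6, 2, 3, 9, 4]
After 2 (reverse(2, 5)): [8, 1, 6, 7, 0, 5, 2, 3, 9, 4]
After 3 (rotate_left(0, 4, k=2)): [6, 7, 0, 8, 1, 5, 2, 3, 9, 4]
After 4 (swap(1, 0)): [7, 6, 0, 8, 1, 5, 2, 3, 9, 4]
After 5 (reverse(6, 9)): [7, 6, 0, 8, 1, 5, 4, 9, 3, 2]
After 6 (reverse(8, 9)): [7, 6, 0, 8, 1, 5, 4, 9, 2, 3]
After 7 (reverse(0, 4)): [1, 8, 0, 6, 7, 5, 4, 9, 2, 3]
After 8 (reverse(1, 7)): [1, 9, 4, 5, 7, 6, 0, 8, 2, 3]
After 9 (swap(8, 2)): [1, 9, 2, 5, 7, 6, 0, 8, 4, 3]
After 10 (swap(4, 5)): [1, 9, 2, 5, 6, 7, 0, 8, 4, 3]
After 11 (swap(3, 8)): [1, 9, 2, 4, 6, 7, 0, 8, 5, 3]

Answer: 3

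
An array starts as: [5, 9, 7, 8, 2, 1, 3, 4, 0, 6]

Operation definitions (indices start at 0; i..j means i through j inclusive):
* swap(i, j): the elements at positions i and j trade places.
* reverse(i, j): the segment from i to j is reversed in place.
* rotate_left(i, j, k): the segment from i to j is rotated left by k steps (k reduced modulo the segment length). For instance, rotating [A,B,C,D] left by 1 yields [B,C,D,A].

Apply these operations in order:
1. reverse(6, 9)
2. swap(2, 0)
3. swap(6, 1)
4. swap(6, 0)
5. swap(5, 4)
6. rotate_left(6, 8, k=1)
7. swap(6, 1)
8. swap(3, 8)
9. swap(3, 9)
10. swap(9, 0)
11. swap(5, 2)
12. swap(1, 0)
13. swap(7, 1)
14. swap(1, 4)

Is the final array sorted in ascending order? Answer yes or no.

After 1 (reverse(6, 9)): [5, 9, 7, 8, 2, 1, 6, 0, 4, 3]
After 2 (swap(2, 0)): [7, 9, 5, 8, 2, 1, 6, 0, 4, 3]
After 3 (swap(6, 1)): [7, 6, 5, 8, 2, 1, 9, 0, 4, 3]
After 4 (swap(6, 0)): [9, 6, 5, 8, 2, 1, 7, 0, 4, 3]
After 5 (swap(5, 4)): [9, 6, 5, 8, 1, 2, 7, 0, 4, 3]
After 6 (rotate_left(6, 8, k=1)): [9, 6, 5, 8, 1, 2, 0, 4, 7, 3]
After 7 (swap(6, 1)): [9, 0, 5, 8, 1, 2, 6, 4, 7, 3]
After 8 (swap(3, 8)): [9, 0, 5, 7, 1, 2, 6, 4, 8, 3]
After 9 (swap(3, 9)): [9, 0, 5, 3, 1, 2, 6, 4, 8, 7]
After 10 (swap(9, 0)): [7, 0, 5, 3, 1, 2, 6, 4, 8, 9]
After 11 (swap(5, 2)): [7, 0, 2, 3, 1, 5, 6, 4, 8, 9]
After 12 (swap(1, 0)): [0, 7, 2, 3, 1, 5, 6, 4, 8, 9]
After 13 (swap(7, 1)): [0, 4, 2, 3, 1, 5, 6, 7, 8, 9]
After 14 (swap(1, 4)): [0, 1, 2, 3, 4, 5, 6, 7, 8, 9]

Answer: yes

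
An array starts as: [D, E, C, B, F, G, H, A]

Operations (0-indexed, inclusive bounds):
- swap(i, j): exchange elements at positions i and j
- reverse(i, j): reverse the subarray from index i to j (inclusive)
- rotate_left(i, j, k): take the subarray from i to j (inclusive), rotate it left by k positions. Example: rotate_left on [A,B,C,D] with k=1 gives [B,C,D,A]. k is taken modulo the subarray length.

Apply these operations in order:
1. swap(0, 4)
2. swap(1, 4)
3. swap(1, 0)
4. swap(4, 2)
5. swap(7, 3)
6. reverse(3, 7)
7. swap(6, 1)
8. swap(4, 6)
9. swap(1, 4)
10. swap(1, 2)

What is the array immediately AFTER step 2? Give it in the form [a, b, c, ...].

After 1 (swap(0, 4)): [F, E, C, B, D, G, H, A]
After 2 (swap(1, 4)): [F, D, C, B, E, G, H, A]

Answer: [F, D, C, B, E, G, H, A]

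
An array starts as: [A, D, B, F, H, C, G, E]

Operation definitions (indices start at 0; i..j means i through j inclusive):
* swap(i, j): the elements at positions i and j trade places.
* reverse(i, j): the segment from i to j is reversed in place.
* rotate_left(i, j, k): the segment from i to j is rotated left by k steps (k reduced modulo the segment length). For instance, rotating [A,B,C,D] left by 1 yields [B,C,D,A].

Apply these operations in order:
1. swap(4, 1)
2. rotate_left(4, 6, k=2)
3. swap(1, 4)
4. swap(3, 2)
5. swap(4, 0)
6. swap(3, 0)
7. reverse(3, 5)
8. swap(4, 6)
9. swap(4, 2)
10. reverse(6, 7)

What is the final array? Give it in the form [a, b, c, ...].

Answer: [B, G, C, D, F, H, E, A]

Derivation:
After 1 (swap(4, 1)): [A, H, B, F, D, C, G, E]
After 2 (rotate_left(4, 6, k=2)): [A, H, B, F, G, D, C, E]
After 3 (swap(1, 4)): [A, G, B, F, H, D, C, E]
After 4 (swap(3, 2)): [A, G, F, B, H, D, C, E]
After 5 (swap(4, 0)): [H, G, F, B, A, D, C, E]
After 6 (swap(3, 0)): [B, G, F, H, A, D, C, E]
After 7 (reverse(3, 5)): [B, G, F, D, A, H, C, E]
After 8 (swap(4, 6)): [B, G, F, D, C, H, A, E]
After 9 (swap(4, 2)): [B, G, C, D, F, H, A, E]
After 10 (reverse(6, 7)): [B, G, C, D, F, H, E, A]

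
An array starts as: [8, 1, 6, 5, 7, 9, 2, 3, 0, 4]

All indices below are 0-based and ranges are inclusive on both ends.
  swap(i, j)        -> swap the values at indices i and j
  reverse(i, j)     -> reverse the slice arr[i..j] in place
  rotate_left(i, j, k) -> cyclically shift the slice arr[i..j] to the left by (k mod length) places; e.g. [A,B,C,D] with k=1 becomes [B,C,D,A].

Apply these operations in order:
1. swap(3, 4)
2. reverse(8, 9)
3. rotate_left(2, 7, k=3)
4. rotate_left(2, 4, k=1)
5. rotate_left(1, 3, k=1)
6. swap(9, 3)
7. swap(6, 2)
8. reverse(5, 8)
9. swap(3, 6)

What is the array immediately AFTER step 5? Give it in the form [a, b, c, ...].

After 1 (swap(3, 4)): [8, 1, 6, 7, 5, 9, 2, 3, 0, 4]
After 2 (reverse(8, 9)): [8, 1, 6, 7, 5, 9, 2, 3, 4, 0]
After 3 (rotate_left(2, 7, k=3)): [8, 1, 9, 2, 3, 6, 7, 5, 4, 0]
After 4 (rotate_left(2, 4, k=1)): [8, 1, 2, 3, 9, 6, 7, 5, 4, 0]
After 5 (rotate_left(1, 3, k=1)): [8, 2, 3, 1, 9, 6, 7, 5, 4, 0]

Answer: [8, 2, 3, 1, 9, 6, 7, 5, 4, 0]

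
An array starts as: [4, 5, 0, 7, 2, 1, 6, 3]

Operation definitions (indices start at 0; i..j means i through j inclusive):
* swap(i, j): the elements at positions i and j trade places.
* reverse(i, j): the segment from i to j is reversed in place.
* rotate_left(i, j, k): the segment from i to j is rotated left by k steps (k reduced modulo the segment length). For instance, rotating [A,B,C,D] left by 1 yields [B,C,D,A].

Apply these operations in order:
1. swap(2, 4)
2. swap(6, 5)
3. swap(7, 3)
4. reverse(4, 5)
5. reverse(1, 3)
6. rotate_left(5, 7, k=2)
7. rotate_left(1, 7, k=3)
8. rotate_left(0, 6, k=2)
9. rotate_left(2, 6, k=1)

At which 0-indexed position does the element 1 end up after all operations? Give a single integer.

After 1 (swap(2, 4)): [4, 5, 2, 7, 0, 1, 6, 3]
After 2 (swap(6, 5)): [4, 5, 2, 7, 0, 6, 1, 3]
After 3 (swap(7, 3)): [4, 5, 2, 3, 0, 6, 1, 7]
After 4 (reverse(4, 5)): [4, 5, 2, 3, 6, 0, 1, 7]
After 5 (reverse(1, 3)): [4, 3, 2, 5, 6, 0, 1, 7]
After 6 (rotate_left(5, 7, k=2)): [4, 3, 2, 5, 6, 7, 0, 1]
After 7 (rotate_left(1, 7, k=3)): [4, 6, 7, 0, 1, 3, 2, 5]
After 8 (rotate_left(0, 6, k=2)): [7, 0, 1, 3, 2, 4, 6, 5]
After 9 (rotate_left(2, 6, k=1)): [7, 0, 3, 2, 4, 6, 1, 5]

Answer: 6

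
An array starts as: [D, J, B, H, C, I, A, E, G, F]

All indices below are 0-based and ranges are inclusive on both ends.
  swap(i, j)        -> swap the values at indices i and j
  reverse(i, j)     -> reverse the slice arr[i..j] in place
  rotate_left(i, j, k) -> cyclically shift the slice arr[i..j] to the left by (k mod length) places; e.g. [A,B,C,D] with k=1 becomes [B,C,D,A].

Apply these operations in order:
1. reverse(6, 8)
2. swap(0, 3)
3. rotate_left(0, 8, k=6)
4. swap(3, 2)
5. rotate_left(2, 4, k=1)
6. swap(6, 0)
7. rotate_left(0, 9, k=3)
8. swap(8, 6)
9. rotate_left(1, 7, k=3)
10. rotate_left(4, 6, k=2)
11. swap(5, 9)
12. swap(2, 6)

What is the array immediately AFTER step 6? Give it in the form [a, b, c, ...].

Answer: [D, E, A, J, H, B, G, C, I, F]

Derivation:
After 1 (reverse(6, 8)): [D, J, B, H, C, I, G, E, A, F]
After 2 (swap(0, 3)): [H, J, B, D, C, I, G, E, A, F]
After 3 (rotate_left(0, 8, k=6)): [G, E, A, H, J, B, D, C, I, F]
After 4 (swap(3, 2)): [G, E, H, A, J, B, D, C, I, F]
After 5 (rotate_left(2, 4, k=1)): [G, E, A, J, H, B, D, C, I, F]
After 6 (swap(6, 0)): [D, E, A, J, H, B, G, C, I, F]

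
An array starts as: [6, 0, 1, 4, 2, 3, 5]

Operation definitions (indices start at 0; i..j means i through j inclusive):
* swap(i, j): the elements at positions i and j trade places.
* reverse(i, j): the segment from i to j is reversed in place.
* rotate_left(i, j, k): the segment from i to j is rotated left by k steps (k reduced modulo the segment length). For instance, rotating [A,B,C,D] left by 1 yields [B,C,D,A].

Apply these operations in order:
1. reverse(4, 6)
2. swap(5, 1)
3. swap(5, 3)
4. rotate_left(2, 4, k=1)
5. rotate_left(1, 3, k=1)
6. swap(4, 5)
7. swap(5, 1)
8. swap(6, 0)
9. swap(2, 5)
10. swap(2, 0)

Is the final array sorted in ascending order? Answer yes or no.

Answer: yes

Derivation:
After 1 (reverse(4, 6)): [6, 0, 1, 4, 5, 3, 2]
After 2 (swap(5, 1)): [6, 3, 1, 4, 5, 0, 2]
After 3 (swap(5, 3)): [6, 3, 1, 0, 5, 4, 2]
After 4 (rotate_left(2, 4, k=1)): [6, 3, 0, 5, 1, 4, 2]
After 5 (rotate_left(1, 3, k=1)): [6, 0, 5, 3, 1, 4, 2]
After 6 (swap(4, 5)): [6, 0, 5, 3, 4, 1, 2]
After 7 (swap(5, 1)): [6, 1, 5, 3, 4, 0, 2]
After 8 (swap(6, 0)): [2, 1, 5, 3, 4, 0, 6]
After 9 (swap(2, 5)): [2, 1, 0, 3, 4, 5, 6]
After 10 (swap(2, 0)): [0, 1, 2, 3, 4, 5, 6]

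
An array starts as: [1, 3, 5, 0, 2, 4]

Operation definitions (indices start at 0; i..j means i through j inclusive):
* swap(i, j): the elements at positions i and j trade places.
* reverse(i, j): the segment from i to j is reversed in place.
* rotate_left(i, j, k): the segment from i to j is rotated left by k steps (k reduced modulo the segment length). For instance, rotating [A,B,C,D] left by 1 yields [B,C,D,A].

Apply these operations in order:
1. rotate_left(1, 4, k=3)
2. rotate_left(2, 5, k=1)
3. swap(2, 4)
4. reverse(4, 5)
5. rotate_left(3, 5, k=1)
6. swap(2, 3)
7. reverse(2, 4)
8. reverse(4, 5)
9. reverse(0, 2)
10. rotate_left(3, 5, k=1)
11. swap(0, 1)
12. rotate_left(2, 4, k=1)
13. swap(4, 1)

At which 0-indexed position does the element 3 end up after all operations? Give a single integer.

Answer: 3

Derivation:
After 1 (rotate_left(1, 4, k=3)): [1, 2, 3, 5, 0, 4]
After 2 (rotate_left(2, 5, k=1)): [1, 2, 5, 0, 4, 3]
After 3 (swap(2, 4)): [1, 2, 4, 0, 5, 3]
After 4 (reverse(4, 5)): [1, 2, 4, 0, 3, 5]
After 5 (rotate_left(3, 5, k=1)): [1, 2, 4, 3, 5, 0]
After 6 (swap(2, 3)): [1, 2, 3, 4, 5, 0]
After 7 (reverse(2, 4)): [1, 2, 5, 4, 3, 0]
After 8 (reverse(4, 5)): [1, 2, 5, 4, 0, 3]
After 9 (reverse(0, 2)): [5, 2, 1, 4, 0, 3]
After 10 (rotate_left(3, 5, k=1)): [5, 2, 1, 0, 3, 4]
After 11 (swap(0, 1)): [2, 5, 1, 0, 3, 4]
After 12 (rotate_left(2, 4, k=1)): [2, 5, 0, 3, 1, 4]
After 13 (swap(4, 1)): [2, 1, 0, 3, 5, 4]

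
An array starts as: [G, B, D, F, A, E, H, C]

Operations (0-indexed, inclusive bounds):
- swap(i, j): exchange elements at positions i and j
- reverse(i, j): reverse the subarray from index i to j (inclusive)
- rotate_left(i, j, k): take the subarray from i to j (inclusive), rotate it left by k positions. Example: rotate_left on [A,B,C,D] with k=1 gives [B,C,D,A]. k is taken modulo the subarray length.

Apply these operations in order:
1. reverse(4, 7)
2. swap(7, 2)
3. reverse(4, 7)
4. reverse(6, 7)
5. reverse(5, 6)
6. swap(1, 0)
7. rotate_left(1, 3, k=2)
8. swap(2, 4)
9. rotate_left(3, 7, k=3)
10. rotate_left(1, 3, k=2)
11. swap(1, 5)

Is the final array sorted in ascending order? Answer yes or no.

After 1 (reverse(4, 7)): [G, B, D, F, C, H, E, A]
After 2 (swap(7, 2)): [G, B, A, F, C, H, E, D]
After 3 (reverse(4, 7)): [G, B, A, F, D, E, H, C]
After 4 (reverse(6, 7)): [G, B, A, F, D, E, C, H]
After 5 (reverse(5, 6)): [G, B, A, F, D, C, E, H]
After 6 (swap(1, 0)): [B, G, A, F, D, C, E, H]
After 7 (rotate_left(1, 3, k=2)): [B, F, G, A, D, C, E, H]
After 8 (swap(2, 4)): [B, F, D, A, G, C, E, H]
After 9 (rotate_left(3, 7, k=3)): [B, F, D, E, H, A, G, C]
After 10 (rotate_left(1, 3, k=2)): [B, E, F, D, H, A, G, C]
After 11 (swap(1, 5)): [B, A, F, D, H, E, G, C]

Answer: no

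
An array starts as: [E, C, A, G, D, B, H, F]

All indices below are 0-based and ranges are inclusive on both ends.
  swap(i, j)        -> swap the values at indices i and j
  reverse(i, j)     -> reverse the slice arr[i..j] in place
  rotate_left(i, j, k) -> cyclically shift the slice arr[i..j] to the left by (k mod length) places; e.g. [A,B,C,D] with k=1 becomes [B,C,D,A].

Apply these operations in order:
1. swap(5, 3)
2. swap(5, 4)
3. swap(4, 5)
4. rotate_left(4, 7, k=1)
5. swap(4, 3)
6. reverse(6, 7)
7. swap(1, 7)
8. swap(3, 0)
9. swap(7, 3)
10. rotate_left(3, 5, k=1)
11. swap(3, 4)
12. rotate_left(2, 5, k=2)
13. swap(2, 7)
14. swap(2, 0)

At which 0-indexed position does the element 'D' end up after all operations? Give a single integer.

Answer: 6

Derivation:
After 1 (swap(5, 3)): [E, C, A, B, D, G, H, F]
After 2 (swap(5, 4)): [E, C, A, B, G, D, H, F]
After 3 (swap(4, 5)): [E, C, A, B, D, G, H, F]
After 4 (rotate_left(4, 7, k=1)): [E, C, A, B, G, H, F, D]
After 5 (swap(4, 3)): [E, C, A, G, B, H, F, D]
After 6 (reverse(6, 7)): [E, C, A, G, B, H, D, F]
After 7 (swap(1, 7)): [E, F, A, G, B, H, D, C]
After 8 (swap(3, 0)): [G, F, A, E, B, H, D, C]
After 9 (swap(7, 3)): [G, F, A, C, B, H, D, E]
After 10 (rotate_left(3, 5, k=1)): [G, F, A, B, H, C, D, E]
After 11 (swap(3, 4)): [G, F, A, H, B, C, D, E]
After 12 (rotate_left(2, 5, k=2)): [G, F, B, C, A, H, D, E]
After 13 (swap(2, 7)): [G, F, E, C, A, H, D, B]
After 14 (swap(2, 0)): [E, F, G, C, A, H, D, B]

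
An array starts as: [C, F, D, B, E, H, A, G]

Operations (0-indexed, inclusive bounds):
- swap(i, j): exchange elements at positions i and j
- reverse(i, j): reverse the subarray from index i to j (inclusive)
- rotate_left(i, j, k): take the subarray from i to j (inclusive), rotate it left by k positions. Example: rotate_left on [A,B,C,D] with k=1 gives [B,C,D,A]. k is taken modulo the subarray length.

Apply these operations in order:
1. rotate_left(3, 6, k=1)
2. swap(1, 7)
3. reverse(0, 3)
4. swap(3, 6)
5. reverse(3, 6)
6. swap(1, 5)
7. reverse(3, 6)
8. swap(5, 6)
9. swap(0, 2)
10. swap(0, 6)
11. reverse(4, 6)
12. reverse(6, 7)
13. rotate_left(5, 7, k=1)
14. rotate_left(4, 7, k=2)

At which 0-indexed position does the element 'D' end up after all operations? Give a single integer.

After 1 (rotate_left(3, 6, k=1)): [C, F, D, E, H, A, B, G]
After 2 (swap(1, 7)): [C, G, D, E, H, A, B, F]
After 3 (reverse(0, 3)): [E, D, G, C, H, A, B, F]
After 4 (swap(3, 6)): [E, D, G, B, H, A, C, F]
After 5 (reverse(3, 6)): [E, D, G, C, A, H, B, F]
After 6 (swap(1, 5)): [E, H, G, C, A, D, B, F]
After 7 (reverse(3, 6)): [E, H, G, B, D, A, C, F]
After 8 (swap(5, 6)): [E, H, G, B, D, C, A, F]
After 9 (swap(0, 2)): [G, H, E, B, D, C, A, F]
After 10 (swap(0, 6)): [A, H, E, B, D, C, G, F]
After 11 (reverse(4, 6)): [A, H, E, B, G, C, D, F]
After 12 (reverse(6, 7)): [A, H, E, B, G, C, F, D]
After 13 (rotate_left(5, 7, k=1)): [A, H, E, B, G, F, D, C]
After 14 (rotate_left(4, 7, k=2)): [A, H, E, B, D, C, G, F]

Answer: 4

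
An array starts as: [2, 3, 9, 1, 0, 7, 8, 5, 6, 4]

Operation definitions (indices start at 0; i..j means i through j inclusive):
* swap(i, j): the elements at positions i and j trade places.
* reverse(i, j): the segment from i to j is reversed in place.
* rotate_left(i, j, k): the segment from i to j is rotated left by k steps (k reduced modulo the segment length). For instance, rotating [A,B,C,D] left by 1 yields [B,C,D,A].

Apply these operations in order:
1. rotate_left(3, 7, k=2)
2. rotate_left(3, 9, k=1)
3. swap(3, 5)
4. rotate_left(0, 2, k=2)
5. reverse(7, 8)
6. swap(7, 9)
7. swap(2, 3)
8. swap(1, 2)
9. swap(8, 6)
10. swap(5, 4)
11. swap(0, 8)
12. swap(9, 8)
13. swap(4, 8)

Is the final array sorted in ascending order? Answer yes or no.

Answer: yes

Derivation:
After 1 (rotate_left(3, 7, k=2)): [2, 3, 9, 7, 8, 5, 1, 0, 6, 4]
After 2 (rotate_left(3, 9, k=1)): [2, 3, 9, 8, 5, 1, 0, 6, 4, 7]
After 3 (swap(3, 5)): [2, 3, 9, 1, 5, 8, 0, 6, 4, 7]
After 4 (rotate_left(0, 2, k=2)): [9, 2, 3, 1, 5, 8, 0, 6, 4, 7]
After 5 (reverse(7, 8)): [9, 2, 3, 1, 5, 8, 0, 4, 6, 7]
After 6 (swap(7, 9)): [9, 2, 3, 1, 5, 8, 0, 7, 6, 4]
After 7 (swap(2, 3)): [9, 2, 1, 3, 5, 8, 0, 7, 6, 4]
After 8 (swap(1, 2)): [9, 1, 2, 3, 5, 8, 0, 7, 6, 4]
After 9 (swap(8, 6)): [9, 1, 2, 3, 5, 8, 6, 7, 0, 4]
After 10 (swap(5, 4)): [9, 1, 2, 3, 8, 5, 6, 7, 0, 4]
After 11 (swap(0, 8)): [0, 1, 2, 3, 8, 5, 6, 7, 9, 4]
After 12 (swap(9, 8)): [0, 1, 2, 3, 8, 5, 6, 7, 4, 9]
After 13 (swap(4, 8)): [0, 1, 2, 3, 4, 5, 6, 7, 8, 9]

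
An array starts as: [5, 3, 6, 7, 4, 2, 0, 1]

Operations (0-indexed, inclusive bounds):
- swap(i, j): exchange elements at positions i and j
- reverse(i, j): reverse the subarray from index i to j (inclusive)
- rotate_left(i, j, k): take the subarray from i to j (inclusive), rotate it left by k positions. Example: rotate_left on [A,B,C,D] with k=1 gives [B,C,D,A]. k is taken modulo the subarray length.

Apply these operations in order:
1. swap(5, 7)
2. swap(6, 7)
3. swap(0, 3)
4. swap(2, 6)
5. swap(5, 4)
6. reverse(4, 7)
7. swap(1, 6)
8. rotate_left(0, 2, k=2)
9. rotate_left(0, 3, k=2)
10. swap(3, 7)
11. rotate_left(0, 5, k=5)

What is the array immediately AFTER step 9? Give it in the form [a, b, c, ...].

Answer: [4, 5, 2, 7, 0, 6, 3, 1]

Derivation:
After 1 (swap(5, 7)): [5, 3, 6, 7, 4, 1, 0, 2]
After 2 (swap(6, 7)): [5, 3, 6, 7, 4, 1, 2, 0]
After 3 (swap(0, 3)): [7, 3, 6, 5, 4, 1, 2, 0]
After 4 (swap(2, 6)): [7, 3, 2, 5, 4, 1, 6, 0]
After 5 (swap(5, 4)): [7, 3, 2, 5, 1, 4, 6, 0]
After 6 (reverse(4, 7)): [7, 3, 2, 5, 0, 6, 4, 1]
After 7 (swap(1, 6)): [7, 4, 2, 5, 0, 6, 3, 1]
After 8 (rotate_left(0, 2, k=2)): [2, 7, 4, 5, 0, 6, 3, 1]
After 9 (rotate_left(0, 3, k=2)): [4, 5, 2, 7, 0, 6, 3, 1]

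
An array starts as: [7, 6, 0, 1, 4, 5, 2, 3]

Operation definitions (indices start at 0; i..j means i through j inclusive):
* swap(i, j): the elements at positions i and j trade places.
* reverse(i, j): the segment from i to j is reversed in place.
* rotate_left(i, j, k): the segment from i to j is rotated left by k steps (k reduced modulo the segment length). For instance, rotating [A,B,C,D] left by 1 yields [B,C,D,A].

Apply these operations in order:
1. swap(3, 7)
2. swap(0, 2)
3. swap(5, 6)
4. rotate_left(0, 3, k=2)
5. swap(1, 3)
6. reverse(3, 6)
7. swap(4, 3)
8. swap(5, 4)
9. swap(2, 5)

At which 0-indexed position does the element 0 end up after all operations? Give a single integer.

After 1 (swap(3, 7)): [7, 6, 0, 3, 4, 5, 2, 1]
After 2 (swap(0, 2)): [0, 6, 7, 3, 4, 5, 2, 1]
After 3 (swap(5, 6)): [0, 6, 7, 3, 4, 2, 5, 1]
After 4 (rotate_left(0, 3, k=2)): [7, 3, 0, 6, 4, 2, 5, 1]
After 5 (swap(1, 3)): [7, 6, 0, 3, 4, 2, 5, 1]
After 6 (reverse(3, 6)): [7, 6, 0, 5, 2, 4, 3, 1]
After 7 (swap(4, 3)): [7, 6, 0, 2, 5, 4, 3, 1]
After 8 (swap(5, 4)): [7, 6, 0, 2, 4, 5, 3, 1]
After 9 (swap(2, 5)): [7, 6, 5, 2, 4, 0, 3, 1]

Answer: 5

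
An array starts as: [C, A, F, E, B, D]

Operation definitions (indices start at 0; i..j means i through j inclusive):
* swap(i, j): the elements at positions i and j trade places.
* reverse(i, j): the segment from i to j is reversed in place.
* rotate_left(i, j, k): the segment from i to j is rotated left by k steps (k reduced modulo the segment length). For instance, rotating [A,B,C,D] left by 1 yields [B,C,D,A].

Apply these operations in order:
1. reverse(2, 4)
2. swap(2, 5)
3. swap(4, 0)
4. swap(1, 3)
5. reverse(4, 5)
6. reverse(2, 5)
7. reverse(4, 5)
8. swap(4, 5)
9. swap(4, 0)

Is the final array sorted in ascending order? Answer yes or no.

Answer: no

Derivation:
After 1 (reverse(2, 4)): [C, A, B, E, F, D]
After 2 (swap(2, 5)): [C, A, D, E, F, B]
After 3 (swap(4, 0)): [F, A, D, E, C, B]
After 4 (swap(1, 3)): [F, E, D, A, C, B]
After 5 (reverse(4, 5)): [F, E, D, A, B, C]
After 6 (reverse(2, 5)): [F, E, C, B, A, D]
After 7 (reverse(4, 5)): [F, E, C, B, D, A]
After 8 (swap(4, 5)): [F, E, C, B, A, D]
After 9 (swap(4, 0)): [A, E, C, B, F, D]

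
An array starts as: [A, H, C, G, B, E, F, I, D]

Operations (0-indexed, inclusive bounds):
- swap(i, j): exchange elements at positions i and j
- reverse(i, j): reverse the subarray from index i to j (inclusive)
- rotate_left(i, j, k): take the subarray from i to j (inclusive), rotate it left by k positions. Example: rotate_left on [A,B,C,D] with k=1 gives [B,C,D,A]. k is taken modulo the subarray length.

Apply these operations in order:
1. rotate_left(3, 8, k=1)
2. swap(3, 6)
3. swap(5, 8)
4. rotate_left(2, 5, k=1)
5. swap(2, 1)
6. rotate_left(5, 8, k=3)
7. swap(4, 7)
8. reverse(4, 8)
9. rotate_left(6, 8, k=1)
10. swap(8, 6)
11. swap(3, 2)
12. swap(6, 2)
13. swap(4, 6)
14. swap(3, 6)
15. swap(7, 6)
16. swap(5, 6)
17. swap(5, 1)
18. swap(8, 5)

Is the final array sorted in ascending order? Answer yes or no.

Answer: yes

Derivation:
After 1 (rotate_left(3, 8, k=1)): [A, H, C, B, E, F, I, D, G]
After 2 (swap(3, 6)): [A, H, C, I, E, F, B, D, G]
After 3 (swap(5, 8)): [A, H, C, I, E, G, B, D, F]
After 4 (rotate_left(2, 5, k=1)): [A, H, I, E, G, C, B, D, F]
After 5 (swap(2, 1)): [A, I, H, E, G, C, B, D, F]
After 6 (rotate_left(5, 8, k=3)): [A, I, H, E, G, F, C, B, D]
After 7 (swap(4, 7)): [A, I, H, E, B, F, C, G, D]
After 8 (reverse(4, 8)): [A, I, H, E, D, G, C, F, B]
After 9 (rotate_left(6, 8, k=1)): [A, I, H, E, D, G, F, B, C]
After 10 (swap(8, 6)): [A, I, H, E, D, G, C, B, F]
After 11 (swap(3, 2)): [A, I, E, H, D, G, C, B, F]
After 12 (swap(6, 2)): [A, I, C, H, D, G, E, B, F]
After 13 (swap(4, 6)): [A, I, C, H, E, G, D, B, F]
After 14 (swap(3, 6)): [A, I, C, D, E, G, H, B, F]
After 15 (swap(7, 6)): [A, I, C, D, E, G, B, H, F]
After 16 (swap(5, 6)): [A, I, C, D, E, B, G, H, F]
After 17 (swap(5, 1)): [A, B, C, D, E, I, G, H, F]
After 18 (swap(8, 5)): [A, B, C, D, E, F, G, H, I]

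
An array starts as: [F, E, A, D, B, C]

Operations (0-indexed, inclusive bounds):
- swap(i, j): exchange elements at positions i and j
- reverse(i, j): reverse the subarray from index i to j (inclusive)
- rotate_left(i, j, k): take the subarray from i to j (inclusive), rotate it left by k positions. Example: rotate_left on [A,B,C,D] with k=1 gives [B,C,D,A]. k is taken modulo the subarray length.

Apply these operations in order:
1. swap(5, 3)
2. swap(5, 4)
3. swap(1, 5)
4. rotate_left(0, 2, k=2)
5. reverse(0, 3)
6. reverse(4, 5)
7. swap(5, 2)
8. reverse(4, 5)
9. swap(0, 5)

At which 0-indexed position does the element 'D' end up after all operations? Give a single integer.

Answer: 2

Derivation:
After 1 (swap(5, 3)): [F, E, A, C, B, D]
After 2 (swap(5, 4)): [F, E, A, C, D, B]
After 3 (swap(1, 5)): [F, B, A, C, D, E]
After 4 (rotate_left(0, 2, k=2)): [A, F, B, C, D, E]
After 5 (reverse(0, 3)): [C, B, F, A, D, E]
After 6 (reverse(4, 5)): [C, B, F, A, E, D]
After 7 (swap(5, 2)): [C, B, D, A, E, F]
After 8 (reverse(4, 5)): [C, B, D, A, F, E]
After 9 (swap(0, 5)): [E, B, D, A, F, C]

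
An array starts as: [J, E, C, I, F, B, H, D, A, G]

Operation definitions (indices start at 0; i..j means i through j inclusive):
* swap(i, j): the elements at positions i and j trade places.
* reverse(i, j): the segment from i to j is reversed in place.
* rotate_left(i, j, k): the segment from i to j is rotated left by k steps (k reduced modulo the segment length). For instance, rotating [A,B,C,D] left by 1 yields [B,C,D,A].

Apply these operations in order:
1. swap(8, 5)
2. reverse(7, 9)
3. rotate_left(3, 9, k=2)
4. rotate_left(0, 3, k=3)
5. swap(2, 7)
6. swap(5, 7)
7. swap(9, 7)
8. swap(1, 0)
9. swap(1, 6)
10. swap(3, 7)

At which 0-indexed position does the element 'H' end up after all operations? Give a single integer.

After 1 (swap(8, 5)): [J, E, C, I, F, A, H, D, B, G]
After 2 (reverse(7, 9)): [J, E, C, I, F, A, H, G, B, D]
After 3 (rotate_left(3, 9, k=2)): [J, E, C, A, H, G, B, D, I, F]
After 4 (rotate_left(0, 3, k=3)): [A, J, E, C, H, G, B, D, I, F]
After 5 (swap(2, 7)): [A, J, D, C, H, G, B, E, I, F]
After 6 (swap(5, 7)): [A, J, D, C, H, E, B, G, I, F]
After 7 (swap(9, 7)): [A, J, D, C, H, E, B, F, I, G]
After 8 (swap(1, 0)): [J, A, D, C, H, E, B, F, I, G]
After 9 (swap(1, 6)): [J, B, D, C, H, E, A, F, I, G]
After 10 (swap(3, 7)): [J, B, D, F, H, E, A, C, I, G]

Answer: 4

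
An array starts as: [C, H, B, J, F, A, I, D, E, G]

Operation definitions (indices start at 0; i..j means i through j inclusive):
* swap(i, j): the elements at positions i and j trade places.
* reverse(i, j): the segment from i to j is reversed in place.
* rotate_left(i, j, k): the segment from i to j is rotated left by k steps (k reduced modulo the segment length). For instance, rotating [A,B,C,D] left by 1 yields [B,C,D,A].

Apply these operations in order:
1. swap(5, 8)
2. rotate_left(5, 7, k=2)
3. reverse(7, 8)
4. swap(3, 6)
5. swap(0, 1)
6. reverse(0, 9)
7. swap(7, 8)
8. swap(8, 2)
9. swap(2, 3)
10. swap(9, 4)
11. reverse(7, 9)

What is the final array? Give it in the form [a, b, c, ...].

Answer: [G, I, J, B, H, F, E, D, A, C]

Derivation:
After 1 (swap(5, 8)): [C, H, B, J, F, E, I, D, A, G]
After 2 (rotate_left(5, 7, k=2)): [C, H, B, J, F, D, E, I, A, G]
After 3 (reverse(7, 8)): [C, H, B, J, F, D, E, A, I, G]
After 4 (swap(3, 6)): [C, H, B, E, F, D, J, A, I, G]
After 5 (swap(0, 1)): [H, C, B, E, F, D, J, A, I, G]
After 6 (reverse(0, 9)): [G, I, A, J, D, F, E, B, C, H]
After 7 (swap(7, 8)): [G, I, A, J, D, F, E, C, B, H]
After 8 (swap(8, 2)): [G, I, B, J, D, F, E, C, A, H]
After 9 (swap(2, 3)): [G, I, J, B, D, F, E, C, A, H]
After 10 (swap(9, 4)): [G, I, J, B, H, F, E, C, A, D]
After 11 (reverse(7, 9)): [G, I, J, B, H, F, E, D, A, C]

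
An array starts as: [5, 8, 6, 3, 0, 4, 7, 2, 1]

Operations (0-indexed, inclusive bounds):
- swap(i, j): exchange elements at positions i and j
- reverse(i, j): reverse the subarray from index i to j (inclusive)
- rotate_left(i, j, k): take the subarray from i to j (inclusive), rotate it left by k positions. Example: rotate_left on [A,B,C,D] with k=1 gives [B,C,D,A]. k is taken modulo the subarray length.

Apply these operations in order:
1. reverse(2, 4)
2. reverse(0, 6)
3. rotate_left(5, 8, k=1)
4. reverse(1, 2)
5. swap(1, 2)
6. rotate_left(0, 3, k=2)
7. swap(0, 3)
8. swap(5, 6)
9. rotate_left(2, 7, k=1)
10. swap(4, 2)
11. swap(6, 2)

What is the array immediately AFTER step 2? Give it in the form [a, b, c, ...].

Answer: [7, 4, 6, 3, 0, 8, 5, 2, 1]

Derivation:
After 1 (reverse(2, 4)): [5, 8, 0, 3, 6, 4, 7, 2, 1]
After 2 (reverse(0, 6)): [7, 4, 6, 3, 0, 8, 5, 2, 1]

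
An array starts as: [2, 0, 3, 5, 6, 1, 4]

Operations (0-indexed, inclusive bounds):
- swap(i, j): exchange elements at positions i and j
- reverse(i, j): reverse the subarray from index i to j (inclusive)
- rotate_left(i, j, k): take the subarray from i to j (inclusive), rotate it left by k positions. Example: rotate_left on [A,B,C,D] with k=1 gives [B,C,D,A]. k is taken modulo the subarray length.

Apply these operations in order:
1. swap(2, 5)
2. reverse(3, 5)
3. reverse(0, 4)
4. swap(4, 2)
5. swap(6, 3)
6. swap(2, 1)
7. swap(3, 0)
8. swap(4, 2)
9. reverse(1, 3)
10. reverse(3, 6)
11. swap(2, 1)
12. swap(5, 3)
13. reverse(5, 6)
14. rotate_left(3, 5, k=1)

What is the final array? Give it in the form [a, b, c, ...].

Answer: [4, 1, 6, 5, 2, 3, 0]

Derivation:
After 1 (swap(2, 5)): [2, 0, 1, 5, 6, 3, 4]
After 2 (reverse(3, 5)): [2, 0, 1, 3, 6, 5, 4]
After 3 (reverse(0, 4)): [6, 3, 1, 0, 2, 5, 4]
After 4 (swap(4, 2)): [6, 3, 2, 0, 1, 5, 4]
After 5 (swap(6, 3)): [6, 3, 2, 4, 1, 5, 0]
After 6 (swap(2, 1)): [6, 2, 3, 4, 1, 5, 0]
After 7 (swap(3, 0)): [4, 2, 3, 6, 1, 5, 0]
After 8 (swap(4, 2)): [4, 2, 1, 6, 3, 5, 0]
After 9 (reverse(1, 3)): [4, 6, 1, 2, 3, 5, 0]
After 10 (reverse(3, 6)): [4, 6, 1, 0, 5, 3, 2]
After 11 (swap(2, 1)): [4, 1, 6, 0, 5, 3, 2]
After 12 (swap(5, 3)): [4, 1, 6, 3, 5, 0, 2]
After 13 (reverse(5, 6)): [4, 1, 6, 3, 5, 2, 0]
After 14 (rotate_left(3, 5, k=1)): [4, 1, 6, 5, 2, 3, 0]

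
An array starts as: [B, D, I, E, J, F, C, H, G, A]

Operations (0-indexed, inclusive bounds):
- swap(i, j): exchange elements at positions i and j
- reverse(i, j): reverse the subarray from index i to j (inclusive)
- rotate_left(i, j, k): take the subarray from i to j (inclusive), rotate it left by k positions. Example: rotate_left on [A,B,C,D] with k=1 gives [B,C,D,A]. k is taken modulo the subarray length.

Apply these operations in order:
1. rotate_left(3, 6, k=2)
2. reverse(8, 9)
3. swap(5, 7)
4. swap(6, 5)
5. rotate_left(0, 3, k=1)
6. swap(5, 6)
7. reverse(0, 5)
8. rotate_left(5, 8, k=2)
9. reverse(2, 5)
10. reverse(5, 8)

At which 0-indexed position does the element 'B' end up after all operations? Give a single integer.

Answer: 8

Derivation:
After 1 (rotate_left(3, 6, k=2)): [B, D, I, F, C, E, J, H, G, A]
After 2 (reverse(8, 9)): [B, D, I, F, C, E, J, H, A, G]
After 3 (swap(5, 7)): [B, D, I, F, C, H, J, E, A, G]
After 4 (swap(6, 5)): [B, D, I, F, C, J, H, E, A, G]
After 5 (rotate_left(0, 3, k=1)): [D, I, F, B, C, J, H, E, A, G]
After 6 (swap(5, 6)): [D, I, F, B, C, H, J, E, A, G]
After 7 (reverse(0, 5)): [H, C, B, F, I, D, J, E, A, G]
After 8 (rotate_left(5, 8, k=2)): [H, C, B, F, I, E, A, D, J, G]
After 9 (reverse(2, 5)): [H, C, E, I, F, B, A, D, J, G]
After 10 (reverse(5, 8)): [H, C, E, I, F, J, D, A, B, G]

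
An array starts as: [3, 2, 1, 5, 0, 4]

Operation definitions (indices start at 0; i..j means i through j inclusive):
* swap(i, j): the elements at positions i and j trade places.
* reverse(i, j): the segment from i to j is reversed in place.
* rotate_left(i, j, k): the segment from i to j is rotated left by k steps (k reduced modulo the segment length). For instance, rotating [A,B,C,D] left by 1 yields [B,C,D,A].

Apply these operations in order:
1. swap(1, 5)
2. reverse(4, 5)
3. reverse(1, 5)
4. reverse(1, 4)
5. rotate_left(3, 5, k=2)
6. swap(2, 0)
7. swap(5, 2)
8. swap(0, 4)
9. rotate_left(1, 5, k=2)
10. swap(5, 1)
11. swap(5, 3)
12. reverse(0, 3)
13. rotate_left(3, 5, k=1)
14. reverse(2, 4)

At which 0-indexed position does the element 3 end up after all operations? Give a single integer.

Answer: 2

Derivation:
After 1 (swap(1, 5)): [3, 4, 1, 5, 0, 2]
After 2 (reverse(4, 5)): [3, 4, 1, 5, 2, 0]
After 3 (reverse(1, 5)): [3, 0, 2, 5, 1, 4]
After 4 (reverse(1, 4)): [3, 1, 5, 2, 0, 4]
After 5 (rotate_left(3, 5, k=2)): [3, 1, 5, 4, 2, 0]
After 6 (swap(2, 0)): [5, 1, 3, 4, 2, 0]
After 7 (swap(5, 2)): [5, 1, 0, 4, 2, 3]
After 8 (swap(0, 4)): [2, 1, 0, 4, 5, 3]
After 9 (rotate_left(1, 5, k=2)): [2, 4, 5, 3, 1, 0]
After 10 (swap(5, 1)): [2, 0, 5, 3, 1, 4]
After 11 (swap(5, 3)): [2, 0, 5, 4, 1, 3]
After 12 (reverse(0, 3)): [4, 5, 0, 2, 1, 3]
After 13 (rotate_left(3, 5, k=1)): [4, 5, 0, 1, 3, 2]
After 14 (reverse(2, 4)): [4, 5, 3, 1, 0, 2]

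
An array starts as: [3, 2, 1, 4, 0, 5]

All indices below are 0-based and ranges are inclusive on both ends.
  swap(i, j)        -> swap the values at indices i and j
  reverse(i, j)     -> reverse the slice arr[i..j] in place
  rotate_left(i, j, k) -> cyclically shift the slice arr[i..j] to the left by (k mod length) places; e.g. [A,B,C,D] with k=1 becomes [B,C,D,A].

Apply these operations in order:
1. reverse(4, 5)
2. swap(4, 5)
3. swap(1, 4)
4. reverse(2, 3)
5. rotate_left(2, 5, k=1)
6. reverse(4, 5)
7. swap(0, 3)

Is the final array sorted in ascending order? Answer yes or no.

After 1 (reverse(4, 5)): [3, 2, 1, 4, 5, 0]
After 2 (swap(4, 5)): [3, 2, 1, 4, 0, 5]
After 3 (swap(1, 4)): [3, 0, 1, 4, 2, 5]
After 4 (reverse(2, 3)): [3, 0, 4, 1, 2, 5]
After 5 (rotate_left(2, 5, k=1)): [3, 0, 1, 2, 5, 4]
After 6 (reverse(4, 5)): [3, 0, 1, 2, 4, 5]
After 7 (swap(0, 3)): [2, 0, 1, 3, 4, 5]

Answer: no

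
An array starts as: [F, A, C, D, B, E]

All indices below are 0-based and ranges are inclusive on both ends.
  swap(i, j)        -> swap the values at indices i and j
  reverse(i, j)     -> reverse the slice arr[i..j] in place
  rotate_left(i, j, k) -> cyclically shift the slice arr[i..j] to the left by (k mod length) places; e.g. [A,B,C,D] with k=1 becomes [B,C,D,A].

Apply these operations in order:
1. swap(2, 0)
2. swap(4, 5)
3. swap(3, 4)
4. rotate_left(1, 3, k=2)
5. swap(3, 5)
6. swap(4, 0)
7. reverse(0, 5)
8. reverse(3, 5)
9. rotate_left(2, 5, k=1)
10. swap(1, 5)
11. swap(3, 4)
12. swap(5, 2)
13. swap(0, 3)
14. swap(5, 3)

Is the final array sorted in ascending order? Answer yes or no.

Answer: yes

Derivation:
After 1 (swap(2, 0)): [C, A, F, D, B, E]
After 2 (swap(4, 5)): [C, A, F, D, E, B]
After 3 (swap(3, 4)): [C, A, F, E, D, B]
After 4 (rotate_left(1, 3, k=2)): [C, E, A, F, D, B]
After 5 (swap(3, 5)): [C, E, A, B, D, F]
After 6 (swap(4, 0)): [D, E, A, B, C, F]
After 7 (reverse(0, 5)): [F, C, B, A, E, D]
After 8 (reverse(3, 5)): [F, C, B, D, E, A]
After 9 (rotate_left(2, 5, k=1)): [F, C, D, E, A, B]
After 10 (swap(1, 5)): [F, B, D, E, A, C]
After 11 (swap(3, 4)): [F, B, D, A, E, C]
After 12 (swap(5, 2)): [F, B, C, A, E, D]
After 13 (swap(0, 3)): [A, B, C, F, E, D]
After 14 (swap(5, 3)): [A, B, C, D, E, F]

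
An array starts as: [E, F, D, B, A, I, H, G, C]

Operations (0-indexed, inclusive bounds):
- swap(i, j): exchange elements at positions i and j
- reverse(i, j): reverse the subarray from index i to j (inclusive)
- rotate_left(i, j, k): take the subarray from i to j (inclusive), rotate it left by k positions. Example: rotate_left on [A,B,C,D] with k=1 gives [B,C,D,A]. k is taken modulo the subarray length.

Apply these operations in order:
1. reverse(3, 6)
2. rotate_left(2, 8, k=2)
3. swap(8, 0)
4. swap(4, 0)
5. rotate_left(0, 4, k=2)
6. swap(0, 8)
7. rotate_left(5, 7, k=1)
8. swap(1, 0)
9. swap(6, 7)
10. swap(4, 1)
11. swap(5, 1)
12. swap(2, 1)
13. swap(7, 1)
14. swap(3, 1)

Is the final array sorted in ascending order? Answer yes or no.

Answer: yes

Derivation:
After 1 (reverse(3, 6)): [E, F, D, H, I, A, B, G, C]
After 2 (rotate_left(2, 8, k=2)): [E, F, I, A, B, G, C, D, H]
After 3 (swap(8, 0)): [H, F, I, A, B, G, C, D, E]
After 4 (swap(4, 0)): [B, F, I, A, H, G, C, D, E]
After 5 (rotate_left(0, 4, k=2)): [I, A, H, B, F, G, C, D, E]
After 6 (swap(0, 8)): [E, A, H, B, F, G, C, D, I]
After 7 (rotate_left(5, 7, k=1)): [E, A, H, B, F, C, D, G, I]
After 8 (swap(1, 0)): [A, E, H, B, F, C, D, G, I]
After 9 (swap(6, 7)): [A, E, H, B, F, C, G, D, I]
After 10 (swap(4, 1)): [A, F, H, B, E, C, G, D, I]
After 11 (swap(5, 1)): [A, C, H, B, E, F, G, D, I]
After 12 (swap(2, 1)): [A, H, C, B, E, F, G, D, I]
After 13 (swap(7, 1)): [A, D, C, B, E, F, G, H, I]
After 14 (swap(3, 1)): [A, B, C, D, E, F, G, H, I]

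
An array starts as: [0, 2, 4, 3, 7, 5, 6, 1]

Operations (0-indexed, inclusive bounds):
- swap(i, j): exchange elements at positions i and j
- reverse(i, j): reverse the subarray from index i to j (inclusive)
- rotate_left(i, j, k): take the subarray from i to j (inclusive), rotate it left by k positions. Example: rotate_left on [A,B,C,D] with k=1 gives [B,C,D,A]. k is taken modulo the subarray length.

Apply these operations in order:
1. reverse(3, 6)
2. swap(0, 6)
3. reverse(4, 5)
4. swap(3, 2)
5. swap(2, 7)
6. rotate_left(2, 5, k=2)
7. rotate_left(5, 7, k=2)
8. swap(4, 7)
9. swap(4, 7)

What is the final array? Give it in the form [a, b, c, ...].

After 1 (reverse(3, 6)): [0, 2, 4, 6, 5, 7, 3, 1]
After 2 (swap(0, 6)): [3, 2, 4, 6, 5, 7, 0, 1]
After 3 (reverse(4, 5)): [3, 2, 4, 6, 7, 5, 0, 1]
After 4 (swap(3, 2)): [3, 2, 6, 4, 7, 5, 0, 1]
After 5 (swap(2, 7)): [3, 2, 1, 4, 7, 5, 0, 6]
After 6 (rotate_left(2, 5, k=2)): [3, 2, 7, 5, 1, 4, 0, 6]
After 7 (rotate_left(5, 7, k=2)): [3, 2, 7, 5, 1, 6, 4, 0]
After 8 (swap(4, 7)): [3, 2, 7, 5, 0, 6, 4, 1]
After 9 (swap(4, 7)): [3, 2, 7, 5, 1, 6, 4, 0]

Answer: [3, 2, 7, 5, 1, 6, 4, 0]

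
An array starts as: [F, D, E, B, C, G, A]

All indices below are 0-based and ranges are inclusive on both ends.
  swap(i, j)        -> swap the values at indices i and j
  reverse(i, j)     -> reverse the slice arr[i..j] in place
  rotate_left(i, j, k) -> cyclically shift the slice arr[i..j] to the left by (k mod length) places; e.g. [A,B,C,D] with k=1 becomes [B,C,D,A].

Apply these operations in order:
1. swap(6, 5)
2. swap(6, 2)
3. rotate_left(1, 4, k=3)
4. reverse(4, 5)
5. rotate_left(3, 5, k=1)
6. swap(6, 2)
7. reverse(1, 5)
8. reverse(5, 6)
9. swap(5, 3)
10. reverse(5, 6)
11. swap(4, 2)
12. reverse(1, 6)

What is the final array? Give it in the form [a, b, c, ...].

Answer: [F, A, C, B, D, E, G]

Derivation:
After 1 (swap(6, 5)): [F, D, E, B, C, A, G]
After 2 (swap(6, 2)): [F, D, G, B, C, A, E]
After 3 (rotate_left(1, 4, k=3)): [F, C, D, G, B, A, E]
After 4 (reverse(4, 5)): [F, C, D, G, A, B, E]
After 5 (rotate_left(3, 5, k=1)): [F, C, D, A, B, G, E]
After 6 (swap(6, 2)): [F, C, E, A, B, G, D]
After 7 (reverse(1, 5)): [F, G, B, A, E, C, D]
After 8 (reverse(5, 6)): [F, G, B, A, E, D, C]
After 9 (swap(5, 3)): [F, G, B, D, E, A, C]
After 10 (reverse(5, 6)): [F, G, B, D, E, C, A]
After 11 (swap(4, 2)): [F, G, E, D, B, C, A]
After 12 (reverse(1, 6)): [F, A, C, B, D, E, G]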